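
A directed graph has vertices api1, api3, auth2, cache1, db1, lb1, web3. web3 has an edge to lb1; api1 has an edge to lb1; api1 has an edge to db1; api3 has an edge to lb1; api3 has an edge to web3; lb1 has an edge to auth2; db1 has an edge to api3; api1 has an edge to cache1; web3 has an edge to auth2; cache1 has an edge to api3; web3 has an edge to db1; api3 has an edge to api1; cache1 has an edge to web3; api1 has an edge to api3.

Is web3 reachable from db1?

Yes

Explore from db1.
Distance 1: reach api3.
Distance 2: reach api1, lb1, web3.
Found web3.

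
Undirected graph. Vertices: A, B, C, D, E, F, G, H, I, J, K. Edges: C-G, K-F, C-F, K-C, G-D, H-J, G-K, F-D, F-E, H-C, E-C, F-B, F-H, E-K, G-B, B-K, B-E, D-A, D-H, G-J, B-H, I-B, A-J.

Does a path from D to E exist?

Yes

Explore from D.
Distance 1: reach A, F, G, H.
Distance 2: reach B, C, E, J, K.
Found E.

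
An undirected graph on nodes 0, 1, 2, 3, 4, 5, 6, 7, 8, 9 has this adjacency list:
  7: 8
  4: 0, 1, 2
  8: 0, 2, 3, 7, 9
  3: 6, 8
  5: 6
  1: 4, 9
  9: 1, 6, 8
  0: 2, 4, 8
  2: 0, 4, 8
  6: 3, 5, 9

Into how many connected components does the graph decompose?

From 0: component {0, 1, 2, 3, 4, 5, 6, 7, 8, 9}.
That's 1 component.

1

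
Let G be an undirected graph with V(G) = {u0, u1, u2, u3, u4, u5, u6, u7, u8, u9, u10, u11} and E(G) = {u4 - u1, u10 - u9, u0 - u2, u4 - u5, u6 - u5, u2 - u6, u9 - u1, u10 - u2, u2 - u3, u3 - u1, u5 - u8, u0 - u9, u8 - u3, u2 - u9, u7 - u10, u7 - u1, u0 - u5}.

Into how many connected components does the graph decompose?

2

From u0: component {u0, u1, u2, u3, u4, u5, u6, u7, u8, u9, u10}.
From u11: component {u11}.
That's 2 components.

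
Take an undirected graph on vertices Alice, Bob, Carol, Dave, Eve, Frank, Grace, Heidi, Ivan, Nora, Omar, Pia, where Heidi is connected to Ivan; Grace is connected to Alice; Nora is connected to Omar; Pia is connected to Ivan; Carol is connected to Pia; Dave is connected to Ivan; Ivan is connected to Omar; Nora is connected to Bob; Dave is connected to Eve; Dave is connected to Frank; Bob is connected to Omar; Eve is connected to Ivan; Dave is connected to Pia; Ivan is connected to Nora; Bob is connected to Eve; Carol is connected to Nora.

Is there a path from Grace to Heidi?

Explore from Grace.
Distance 1: reach Alice.
The search is exhausted without reaching Heidi; it lies in a different component.

No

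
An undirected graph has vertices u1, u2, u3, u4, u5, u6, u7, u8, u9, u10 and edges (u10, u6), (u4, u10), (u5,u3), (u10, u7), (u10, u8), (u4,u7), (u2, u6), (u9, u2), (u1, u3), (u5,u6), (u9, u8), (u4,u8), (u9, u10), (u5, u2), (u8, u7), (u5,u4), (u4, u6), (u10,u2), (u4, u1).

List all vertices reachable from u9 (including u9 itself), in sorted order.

Start at u9.
Its neighbours: u2, u8, u10.
Then their neighbours: u4, u5, u6, u7.
Then next layer: u1, u3.
Every vertex is now reached.

u1, u2, u3, u4, u5, u6, u7, u8, u9, u10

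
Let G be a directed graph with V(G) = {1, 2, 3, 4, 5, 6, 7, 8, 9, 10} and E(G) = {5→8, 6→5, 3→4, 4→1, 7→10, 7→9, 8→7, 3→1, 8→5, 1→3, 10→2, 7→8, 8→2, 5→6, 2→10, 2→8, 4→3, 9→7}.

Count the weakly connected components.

From 1: component {1, 3, 4}.
From 2: component {2, 5, 6, 7, 8, 9, 10}.
That's 2 components.

2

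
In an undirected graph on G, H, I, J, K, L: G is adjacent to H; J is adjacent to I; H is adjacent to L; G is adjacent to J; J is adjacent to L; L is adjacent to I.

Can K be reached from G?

Explore from G.
Distance 1: reach H, J.
Distance 2: reach I, L.
The search is exhausted without reaching K; it lies in a different component.

No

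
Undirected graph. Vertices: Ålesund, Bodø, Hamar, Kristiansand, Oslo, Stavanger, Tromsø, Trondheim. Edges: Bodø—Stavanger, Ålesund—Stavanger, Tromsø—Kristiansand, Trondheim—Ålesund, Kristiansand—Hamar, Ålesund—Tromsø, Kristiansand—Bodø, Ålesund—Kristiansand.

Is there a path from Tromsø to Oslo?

No

Explore from Tromsø.
Distance 1: reach Ålesund, Kristiansand.
Distance 2: reach Bodø, Hamar, Stavanger, Trondheim.
The search is exhausted without reaching Oslo; it lies in a different component.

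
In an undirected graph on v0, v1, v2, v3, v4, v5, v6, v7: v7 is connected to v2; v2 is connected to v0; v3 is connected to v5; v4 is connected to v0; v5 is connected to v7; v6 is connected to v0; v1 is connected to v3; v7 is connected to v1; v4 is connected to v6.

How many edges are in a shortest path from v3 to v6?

5

Distance 0: v3.
Distance 1: v1, v5.
Distance 2: v7.
Distance 3: v2.
Distance 4: v0.
Distance 5: v4, v6 — contains v6.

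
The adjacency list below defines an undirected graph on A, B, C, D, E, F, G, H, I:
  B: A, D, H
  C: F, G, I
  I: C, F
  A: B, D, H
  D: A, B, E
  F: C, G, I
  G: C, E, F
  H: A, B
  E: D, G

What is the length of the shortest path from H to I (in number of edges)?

Distance 0: H.
Distance 1: A, B.
Distance 2: D.
Distance 3: E.
Distance 4: G.
Distance 5: C, F.
Distance 6: I — contains I.

6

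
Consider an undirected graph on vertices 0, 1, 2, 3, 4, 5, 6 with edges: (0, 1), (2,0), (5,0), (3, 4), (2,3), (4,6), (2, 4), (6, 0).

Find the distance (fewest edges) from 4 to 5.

Distance 0: 4.
Distance 1: 2, 3, 6.
Distance 2: 0.
Distance 3: 1, 5 — contains 5.

3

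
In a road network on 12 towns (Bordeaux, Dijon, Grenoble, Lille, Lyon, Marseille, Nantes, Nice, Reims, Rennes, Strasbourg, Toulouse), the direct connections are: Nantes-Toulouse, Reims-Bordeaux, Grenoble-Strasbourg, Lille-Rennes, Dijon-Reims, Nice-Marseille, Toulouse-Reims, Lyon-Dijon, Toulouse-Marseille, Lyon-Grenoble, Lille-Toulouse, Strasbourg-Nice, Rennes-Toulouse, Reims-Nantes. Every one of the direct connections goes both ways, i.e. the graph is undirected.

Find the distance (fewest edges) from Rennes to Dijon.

Distance 0: Rennes.
Distance 1: Lille, Toulouse.
Distance 2: Marseille, Nantes, Reims.
Distance 3: Bordeaux, Dijon, Nice — contains Dijon.

3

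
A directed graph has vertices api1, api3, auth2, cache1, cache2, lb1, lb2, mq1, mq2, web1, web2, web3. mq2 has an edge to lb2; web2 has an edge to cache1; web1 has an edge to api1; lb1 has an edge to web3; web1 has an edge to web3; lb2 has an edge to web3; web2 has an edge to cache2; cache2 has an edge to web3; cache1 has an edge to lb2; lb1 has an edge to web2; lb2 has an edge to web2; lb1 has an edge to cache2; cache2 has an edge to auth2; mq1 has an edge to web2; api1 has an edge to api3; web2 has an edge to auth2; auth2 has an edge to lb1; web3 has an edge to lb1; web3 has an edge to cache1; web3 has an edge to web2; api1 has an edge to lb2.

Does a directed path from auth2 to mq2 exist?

Explore from auth2.
Distance 1: reach lb1.
Distance 2: reach cache2, web2, web3.
Distance 3: reach cache1.
Distance 4: reach lb2.
The search from auth2 is exhausted; no directed path reaches mq2.

No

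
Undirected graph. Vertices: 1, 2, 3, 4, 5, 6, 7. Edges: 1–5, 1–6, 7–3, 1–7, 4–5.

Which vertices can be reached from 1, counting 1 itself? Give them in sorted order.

1, 3, 4, 5, 6, 7

Start at 1.
Its neighbours: 5, 6, 7.
Then their neighbours: 3, 4.
Nothing further is reachable.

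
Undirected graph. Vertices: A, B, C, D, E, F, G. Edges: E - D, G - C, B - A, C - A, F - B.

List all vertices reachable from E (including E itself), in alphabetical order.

Start at E.
Its neighbours: D.
Nothing further is reachable.

D, E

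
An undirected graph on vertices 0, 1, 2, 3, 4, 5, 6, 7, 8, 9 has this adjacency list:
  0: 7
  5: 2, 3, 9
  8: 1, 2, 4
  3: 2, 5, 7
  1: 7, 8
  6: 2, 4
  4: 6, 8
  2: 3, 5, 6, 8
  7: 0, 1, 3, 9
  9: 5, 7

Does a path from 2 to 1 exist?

Yes

Explore from 2.
Distance 1: reach 3, 5, 6, 8.
Distance 2: reach 1, 4, 7, 9.
Found 1.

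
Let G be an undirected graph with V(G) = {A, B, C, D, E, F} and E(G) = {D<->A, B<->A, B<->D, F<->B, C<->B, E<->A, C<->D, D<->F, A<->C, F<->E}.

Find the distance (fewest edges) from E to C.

Distance 0: E.
Distance 1: A, F.
Distance 2: B, C, D — contains C.

2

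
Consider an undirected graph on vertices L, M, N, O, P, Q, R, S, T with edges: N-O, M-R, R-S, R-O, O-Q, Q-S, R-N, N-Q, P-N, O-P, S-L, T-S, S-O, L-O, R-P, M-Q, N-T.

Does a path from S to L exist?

Explore from S.
Distance 1: reach L, O, Q, R, T.
Found L.

Yes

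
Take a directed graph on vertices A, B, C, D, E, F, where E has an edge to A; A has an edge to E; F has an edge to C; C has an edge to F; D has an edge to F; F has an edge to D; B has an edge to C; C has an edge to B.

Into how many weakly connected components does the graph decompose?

2

From A: component {A, E}.
From B: component {B, C, D, F}.
That's 2 components.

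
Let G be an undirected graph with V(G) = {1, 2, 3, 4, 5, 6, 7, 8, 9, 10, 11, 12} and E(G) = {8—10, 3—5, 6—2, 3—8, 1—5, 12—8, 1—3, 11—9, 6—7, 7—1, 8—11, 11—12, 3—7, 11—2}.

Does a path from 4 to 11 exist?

4 has no edges, so nothing is reachable from it.

No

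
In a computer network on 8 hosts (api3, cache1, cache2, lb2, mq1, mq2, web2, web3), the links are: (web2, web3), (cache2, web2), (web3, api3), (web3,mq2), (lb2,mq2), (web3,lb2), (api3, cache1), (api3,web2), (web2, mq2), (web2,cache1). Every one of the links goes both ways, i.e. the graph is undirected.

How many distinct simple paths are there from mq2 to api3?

9

mq2–lb2–web3–api3
mq2–lb2–web3–web2–api3
mq2–lb2–web3–web2–cache1–api3
mq2–web2–api3
mq2–web2–cache1–api3
mq2–web2–web3–api3
mq2–web3–api3
mq2–web3–web2–api3
mq2–web3–web2–cache1–api3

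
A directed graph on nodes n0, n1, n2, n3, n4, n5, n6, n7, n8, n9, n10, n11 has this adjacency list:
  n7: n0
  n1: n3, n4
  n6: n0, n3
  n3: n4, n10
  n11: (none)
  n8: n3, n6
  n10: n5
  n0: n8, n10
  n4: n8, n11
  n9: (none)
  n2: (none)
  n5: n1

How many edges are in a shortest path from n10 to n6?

Distance 0: n10.
Distance 1: n5.
Distance 2: n1.
Distance 3: n3, n4.
Distance 4: n8, n11.
Distance 5: n6 — contains n6.

5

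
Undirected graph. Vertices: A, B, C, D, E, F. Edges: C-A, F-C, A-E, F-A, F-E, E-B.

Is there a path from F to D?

No

Explore from F.
Distance 1: reach A, C, E.
Distance 2: reach B.
The search is exhausted without reaching D; it lies in a different component.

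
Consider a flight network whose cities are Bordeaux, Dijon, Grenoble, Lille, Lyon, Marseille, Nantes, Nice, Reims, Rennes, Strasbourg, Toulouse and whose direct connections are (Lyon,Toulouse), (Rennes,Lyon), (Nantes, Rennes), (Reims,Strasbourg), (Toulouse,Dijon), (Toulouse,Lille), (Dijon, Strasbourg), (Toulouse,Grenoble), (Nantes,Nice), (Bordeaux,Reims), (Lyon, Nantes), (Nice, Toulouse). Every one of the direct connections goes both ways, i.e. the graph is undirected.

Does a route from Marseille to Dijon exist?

No

Marseille has no edges, so nothing is reachable from it.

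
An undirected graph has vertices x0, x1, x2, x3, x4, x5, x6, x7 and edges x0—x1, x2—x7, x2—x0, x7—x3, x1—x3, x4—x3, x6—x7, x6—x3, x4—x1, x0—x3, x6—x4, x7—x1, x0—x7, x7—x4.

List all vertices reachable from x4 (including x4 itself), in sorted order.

x0, x1, x2, x3, x4, x6, x7

Start at x4.
Its neighbours: x1, x3, x6, x7.
Then their neighbours: x0, x2.
Nothing further is reachable.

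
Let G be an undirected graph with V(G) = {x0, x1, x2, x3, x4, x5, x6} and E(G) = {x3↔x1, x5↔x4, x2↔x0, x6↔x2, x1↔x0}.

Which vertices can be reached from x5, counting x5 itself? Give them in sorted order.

Start at x5.
Its neighbours: x4.
Nothing further is reachable.

x4, x5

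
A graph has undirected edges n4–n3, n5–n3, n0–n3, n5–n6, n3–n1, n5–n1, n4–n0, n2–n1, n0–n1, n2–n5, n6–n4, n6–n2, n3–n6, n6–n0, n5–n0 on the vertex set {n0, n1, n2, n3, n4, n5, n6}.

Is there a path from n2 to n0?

Yes

Explore from n2.
Distance 1: reach n1, n5, n6.
Distance 2: reach n0, n3, n4.
Found n0.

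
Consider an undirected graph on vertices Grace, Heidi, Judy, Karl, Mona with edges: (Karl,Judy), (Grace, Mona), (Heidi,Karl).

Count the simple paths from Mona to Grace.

Mona–Grace

1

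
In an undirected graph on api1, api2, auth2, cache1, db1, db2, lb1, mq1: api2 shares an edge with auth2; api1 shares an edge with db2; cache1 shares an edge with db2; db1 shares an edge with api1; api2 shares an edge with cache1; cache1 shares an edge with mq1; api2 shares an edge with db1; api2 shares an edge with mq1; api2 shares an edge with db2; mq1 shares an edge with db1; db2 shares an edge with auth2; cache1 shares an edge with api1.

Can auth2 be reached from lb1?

No

lb1 has no edges, so nothing is reachable from it.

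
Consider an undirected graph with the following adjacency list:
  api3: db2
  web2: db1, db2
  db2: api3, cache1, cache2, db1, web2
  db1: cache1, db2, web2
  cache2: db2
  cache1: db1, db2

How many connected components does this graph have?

1

From api3: component {api3, cache1, cache2, db1, db2, web2}.
That's 1 component.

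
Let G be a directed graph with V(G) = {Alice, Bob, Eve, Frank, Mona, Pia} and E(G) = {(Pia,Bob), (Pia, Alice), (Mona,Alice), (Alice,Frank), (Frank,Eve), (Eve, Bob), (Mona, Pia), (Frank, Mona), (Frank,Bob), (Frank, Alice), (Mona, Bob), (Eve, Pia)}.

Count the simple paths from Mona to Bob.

7

Mona→Alice→Frank→Bob
Mona→Alice→Frank→Eve→Bob
Mona→Alice→Frank→Eve→Pia→Bob
Mona→Bob
Mona→Pia→Alice→Frank→Bob
Mona→Pia→Alice→Frank→Eve→Bob
Mona→Pia→Bob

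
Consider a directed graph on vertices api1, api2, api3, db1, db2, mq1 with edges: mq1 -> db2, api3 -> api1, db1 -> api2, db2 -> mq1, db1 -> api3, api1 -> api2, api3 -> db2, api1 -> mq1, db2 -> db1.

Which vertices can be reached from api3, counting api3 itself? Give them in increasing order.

api1, api2, api3, db1, db2, mq1

Start at api3.
Its neighbours: api1, db2.
Then their neighbours: api2, db1, mq1.
Every vertex is now reached.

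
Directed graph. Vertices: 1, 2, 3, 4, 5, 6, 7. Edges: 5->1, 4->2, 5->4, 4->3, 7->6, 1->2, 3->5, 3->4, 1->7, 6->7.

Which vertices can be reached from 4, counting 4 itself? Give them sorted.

1, 2, 3, 4, 5, 6, 7

Start at 4.
Its neighbours: 2, 3.
Then their neighbours: 5.
Then next layer: 1.
Then next layer: 7.
Then next layer: 6.
Every vertex is now reached.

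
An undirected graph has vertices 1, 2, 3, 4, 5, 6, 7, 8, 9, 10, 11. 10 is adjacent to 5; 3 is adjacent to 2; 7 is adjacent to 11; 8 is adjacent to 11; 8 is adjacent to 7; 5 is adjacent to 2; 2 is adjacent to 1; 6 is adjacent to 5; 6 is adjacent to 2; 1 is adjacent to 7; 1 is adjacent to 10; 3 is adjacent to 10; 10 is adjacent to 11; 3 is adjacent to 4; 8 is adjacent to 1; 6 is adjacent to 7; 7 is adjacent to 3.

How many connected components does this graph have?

From 1: component {1, 2, 3, 4, 5, 6, 7, 8, 10, 11}.
From 9: component {9}.
That's 2 components.

2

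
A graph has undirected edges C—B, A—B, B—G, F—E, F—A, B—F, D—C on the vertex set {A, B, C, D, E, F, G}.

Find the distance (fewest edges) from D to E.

Distance 0: D.
Distance 1: C.
Distance 2: B.
Distance 3: A, F, G.
Distance 4: E — contains E.

4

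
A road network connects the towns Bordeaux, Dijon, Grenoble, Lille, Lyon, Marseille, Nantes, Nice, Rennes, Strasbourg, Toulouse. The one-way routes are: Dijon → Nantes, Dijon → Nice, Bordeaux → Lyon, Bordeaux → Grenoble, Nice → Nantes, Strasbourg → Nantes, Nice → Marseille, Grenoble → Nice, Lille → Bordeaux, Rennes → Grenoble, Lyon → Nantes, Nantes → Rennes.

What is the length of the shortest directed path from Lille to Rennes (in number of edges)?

Distance 0: Lille.
Distance 1: Bordeaux.
Distance 2: Grenoble, Lyon.
Distance 3: Nantes, Nice.
Distance 4: Marseille, Rennes — contains Rennes.

4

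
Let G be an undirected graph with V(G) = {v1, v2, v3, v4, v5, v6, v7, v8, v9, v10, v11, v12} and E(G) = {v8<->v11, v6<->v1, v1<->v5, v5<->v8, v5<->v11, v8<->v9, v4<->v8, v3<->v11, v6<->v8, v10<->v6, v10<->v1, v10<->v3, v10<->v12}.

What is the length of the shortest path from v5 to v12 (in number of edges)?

Distance 0: v5.
Distance 1: v1, v8, v11.
Distance 2: v3, v4, v6, v9, v10.
Distance 3: v12 — contains v12.

3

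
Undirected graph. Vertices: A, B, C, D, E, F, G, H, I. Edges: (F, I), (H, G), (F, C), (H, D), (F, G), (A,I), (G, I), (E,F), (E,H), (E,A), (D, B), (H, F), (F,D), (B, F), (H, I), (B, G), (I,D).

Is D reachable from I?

Yes

Explore from I.
Distance 1: reach A, D, F, G, H.
Found D.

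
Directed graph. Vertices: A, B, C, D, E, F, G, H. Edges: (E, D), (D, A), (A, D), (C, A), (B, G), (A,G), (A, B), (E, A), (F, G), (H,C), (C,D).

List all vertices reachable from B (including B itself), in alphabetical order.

Start at B.
Its neighbours: G.
Nothing further is reachable.

B, G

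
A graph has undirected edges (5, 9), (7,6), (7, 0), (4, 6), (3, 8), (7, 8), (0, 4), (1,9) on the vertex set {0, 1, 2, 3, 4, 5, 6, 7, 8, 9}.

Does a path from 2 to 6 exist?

No

2 has no edges, so nothing is reachable from it.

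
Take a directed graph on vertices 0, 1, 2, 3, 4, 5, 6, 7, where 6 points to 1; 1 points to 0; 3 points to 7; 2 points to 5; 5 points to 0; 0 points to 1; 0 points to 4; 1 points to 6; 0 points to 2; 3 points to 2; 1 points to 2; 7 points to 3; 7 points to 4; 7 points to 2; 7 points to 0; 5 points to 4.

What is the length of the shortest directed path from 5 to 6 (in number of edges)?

3

Distance 0: 5.
Distance 1: 0, 4.
Distance 2: 1, 2.
Distance 3: 6 — contains 6.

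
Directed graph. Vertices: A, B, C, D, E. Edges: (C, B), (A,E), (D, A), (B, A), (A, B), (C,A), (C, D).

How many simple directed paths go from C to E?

C→A→E
C→B→A→E
C→D→A→E

3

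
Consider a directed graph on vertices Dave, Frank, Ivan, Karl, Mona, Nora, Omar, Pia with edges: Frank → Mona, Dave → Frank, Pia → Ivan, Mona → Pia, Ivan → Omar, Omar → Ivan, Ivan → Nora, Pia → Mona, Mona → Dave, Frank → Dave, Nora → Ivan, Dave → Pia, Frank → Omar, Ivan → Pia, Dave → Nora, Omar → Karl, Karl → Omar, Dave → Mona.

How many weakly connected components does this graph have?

1

From Dave: component {Dave, Frank, Ivan, Karl, Mona, Nora, Omar, Pia}.
That's 1 component.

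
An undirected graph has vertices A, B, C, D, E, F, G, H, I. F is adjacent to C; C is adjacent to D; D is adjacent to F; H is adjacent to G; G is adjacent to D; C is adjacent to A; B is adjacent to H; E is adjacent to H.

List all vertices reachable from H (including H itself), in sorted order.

A, B, C, D, E, F, G, H

Start at H.
Its neighbours: B, E, G.
Then their neighbours: D.
Then next layer: C, F.
Then next layer: A.
Nothing further is reachable.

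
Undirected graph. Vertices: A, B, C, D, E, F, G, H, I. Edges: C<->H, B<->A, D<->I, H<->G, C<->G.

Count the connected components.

5

From A: component {A, B}.
From C: component {C, G, H}.
From D: component {D, I}.
From E: component {E}.
From F: component {F}.
That's 5 components.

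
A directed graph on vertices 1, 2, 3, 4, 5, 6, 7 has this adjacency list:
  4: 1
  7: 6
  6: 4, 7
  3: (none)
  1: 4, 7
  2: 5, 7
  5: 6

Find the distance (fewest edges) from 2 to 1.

4

Distance 0: 2.
Distance 1: 5, 7.
Distance 2: 6.
Distance 3: 4.
Distance 4: 1 — contains 1.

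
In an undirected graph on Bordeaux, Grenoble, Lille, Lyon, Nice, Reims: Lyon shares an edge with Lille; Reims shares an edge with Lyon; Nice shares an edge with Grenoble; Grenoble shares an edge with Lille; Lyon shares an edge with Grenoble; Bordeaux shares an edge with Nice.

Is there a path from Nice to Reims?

Explore from Nice.
Distance 1: reach Bordeaux, Grenoble.
Distance 2: reach Lille, Lyon.
Distance 3: reach Reims.
Found Reims.

Yes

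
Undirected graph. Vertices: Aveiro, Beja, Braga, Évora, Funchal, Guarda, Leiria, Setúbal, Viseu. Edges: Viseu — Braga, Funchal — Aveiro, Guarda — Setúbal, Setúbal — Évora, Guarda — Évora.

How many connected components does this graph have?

5

From Aveiro: component {Aveiro, Funchal}.
From Beja: component {Beja}.
From Braga: component {Braga, Viseu}.
From Évora: component {Évora, Guarda, Setúbal}.
From Leiria: component {Leiria}.
That's 5 components.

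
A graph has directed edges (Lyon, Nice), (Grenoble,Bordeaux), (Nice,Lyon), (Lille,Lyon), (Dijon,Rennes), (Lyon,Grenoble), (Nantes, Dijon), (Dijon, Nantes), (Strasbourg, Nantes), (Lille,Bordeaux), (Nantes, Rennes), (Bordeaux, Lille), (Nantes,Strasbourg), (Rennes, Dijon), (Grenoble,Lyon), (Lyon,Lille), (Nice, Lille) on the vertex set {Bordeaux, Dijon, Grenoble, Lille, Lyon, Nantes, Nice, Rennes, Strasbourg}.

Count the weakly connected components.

2

From Bordeaux: component {Bordeaux, Grenoble, Lille, Lyon, Nice}.
From Dijon: component {Dijon, Nantes, Rennes, Strasbourg}.
That's 2 components.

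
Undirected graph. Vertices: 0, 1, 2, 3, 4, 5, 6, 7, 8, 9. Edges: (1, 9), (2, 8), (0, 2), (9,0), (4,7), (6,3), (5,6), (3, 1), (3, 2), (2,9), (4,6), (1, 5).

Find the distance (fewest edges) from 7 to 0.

5

Distance 0: 7.
Distance 1: 4.
Distance 2: 6.
Distance 3: 3, 5.
Distance 4: 1, 2.
Distance 5: 0, 8, 9 — contains 0.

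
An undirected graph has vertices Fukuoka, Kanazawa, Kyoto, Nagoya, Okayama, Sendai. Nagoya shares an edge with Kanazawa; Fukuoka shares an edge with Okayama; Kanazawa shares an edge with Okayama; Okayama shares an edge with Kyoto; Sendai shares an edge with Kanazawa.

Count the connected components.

From Fukuoka: component {Fukuoka, Kanazawa, Kyoto, Nagoya, Okayama, Sendai}.
That's 1 component.

1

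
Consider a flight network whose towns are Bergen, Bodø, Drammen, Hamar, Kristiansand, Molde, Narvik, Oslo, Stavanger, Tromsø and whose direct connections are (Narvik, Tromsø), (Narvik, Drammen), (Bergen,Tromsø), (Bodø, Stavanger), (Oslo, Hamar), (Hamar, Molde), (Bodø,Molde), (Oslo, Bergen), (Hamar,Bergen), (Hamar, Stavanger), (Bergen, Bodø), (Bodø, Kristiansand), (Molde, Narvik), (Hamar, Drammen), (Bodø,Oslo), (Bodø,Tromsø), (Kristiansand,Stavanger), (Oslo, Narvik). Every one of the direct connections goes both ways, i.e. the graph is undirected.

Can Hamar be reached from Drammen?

Yes

Explore from Drammen.
Distance 1: reach Hamar, Narvik.
Found Hamar.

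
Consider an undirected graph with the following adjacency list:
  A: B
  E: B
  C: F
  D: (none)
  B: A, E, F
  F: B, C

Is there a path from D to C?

No

D has no edges, so nothing is reachable from it.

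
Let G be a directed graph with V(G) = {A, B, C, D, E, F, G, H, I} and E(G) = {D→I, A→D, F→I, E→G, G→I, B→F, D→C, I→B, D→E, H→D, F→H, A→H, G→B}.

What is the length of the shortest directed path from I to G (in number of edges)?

6

Distance 0: I.
Distance 1: B.
Distance 2: F.
Distance 3: H.
Distance 4: D.
Distance 5: C, E.
Distance 6: G — contains G.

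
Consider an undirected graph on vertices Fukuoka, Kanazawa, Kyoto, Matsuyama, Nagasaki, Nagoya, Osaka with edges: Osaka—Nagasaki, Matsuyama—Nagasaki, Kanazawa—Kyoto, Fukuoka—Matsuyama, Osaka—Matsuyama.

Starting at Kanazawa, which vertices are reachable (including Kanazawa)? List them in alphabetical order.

Kanazawa, Kyoto

Start at Kanazawa.
Its neighbours: Kyoto.
Nothing further is reachable.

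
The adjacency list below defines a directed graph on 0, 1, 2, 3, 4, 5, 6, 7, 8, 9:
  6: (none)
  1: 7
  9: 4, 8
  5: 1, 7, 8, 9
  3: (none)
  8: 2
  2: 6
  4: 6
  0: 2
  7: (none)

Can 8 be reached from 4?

Explore from 4.
Distance 1: reach 6.
The search from 4 is exhausted; no directed path reaches 8.

No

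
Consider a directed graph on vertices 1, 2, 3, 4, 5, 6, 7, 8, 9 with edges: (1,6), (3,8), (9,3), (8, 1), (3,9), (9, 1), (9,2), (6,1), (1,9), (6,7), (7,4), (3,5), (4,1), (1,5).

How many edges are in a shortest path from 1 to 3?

2

Distance 0: 1.
Distance 1: 5, 6, 9.
Distance 2: 2, 3, 7 — contains 3.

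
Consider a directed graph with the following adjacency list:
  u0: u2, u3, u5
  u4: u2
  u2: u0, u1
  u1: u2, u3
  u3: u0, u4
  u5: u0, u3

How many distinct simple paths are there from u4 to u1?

u4→u2→u1

1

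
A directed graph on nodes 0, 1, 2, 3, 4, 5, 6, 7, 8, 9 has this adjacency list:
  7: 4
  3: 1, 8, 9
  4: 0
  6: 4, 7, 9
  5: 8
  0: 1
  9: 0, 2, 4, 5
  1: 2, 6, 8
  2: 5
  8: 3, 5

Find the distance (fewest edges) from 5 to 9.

Distance 0: 5.
Distance 1: 8.
Distance 2: 3.
Distance 3: 1, 9 — contains 9.

3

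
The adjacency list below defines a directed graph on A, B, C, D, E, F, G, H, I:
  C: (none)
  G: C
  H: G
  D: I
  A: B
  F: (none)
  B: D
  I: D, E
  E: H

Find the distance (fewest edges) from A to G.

6

Distance 0: A.
Distance 1: B.
Distance 2: D.
Distance 3: I.
Distance 4: E.
Distance 5: H.
Distance 6: G — contains G.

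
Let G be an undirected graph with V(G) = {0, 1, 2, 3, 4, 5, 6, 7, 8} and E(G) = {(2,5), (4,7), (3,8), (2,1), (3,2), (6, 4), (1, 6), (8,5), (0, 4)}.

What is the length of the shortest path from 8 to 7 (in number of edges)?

Distance 0: 8.
Distance 1: 3, 5.
Distance 2: 2.
Distance 3: 1.
Distance 4: 6.
Distance 5: 4.
Distance 6: 0, 7 — contains 7.

6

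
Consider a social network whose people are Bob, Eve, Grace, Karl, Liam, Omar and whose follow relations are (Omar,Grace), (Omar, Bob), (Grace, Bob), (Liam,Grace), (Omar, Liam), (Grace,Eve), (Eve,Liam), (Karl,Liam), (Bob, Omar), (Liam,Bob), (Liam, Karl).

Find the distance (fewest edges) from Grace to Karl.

Distance 0: Grace.
Distance 1: Bob, Eve.
Distance 2: Liam, Omar.
Distance 3: Karl — contains Karl.

3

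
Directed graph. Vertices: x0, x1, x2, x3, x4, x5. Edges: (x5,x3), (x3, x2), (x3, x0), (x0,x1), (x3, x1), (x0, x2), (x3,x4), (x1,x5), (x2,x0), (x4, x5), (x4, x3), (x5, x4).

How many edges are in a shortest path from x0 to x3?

Distance 0: x0.
Distance 1: x1, x2.
Distance 2: x5.
Distance 3: x3, x4 — contains x3.

3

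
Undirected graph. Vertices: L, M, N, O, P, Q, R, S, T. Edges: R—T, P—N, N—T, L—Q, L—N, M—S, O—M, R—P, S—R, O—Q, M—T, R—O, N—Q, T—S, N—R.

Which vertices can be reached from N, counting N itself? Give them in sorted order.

L, M, N, O, P, Q, R, S, T

Start at N.
Its neighbours: L, P, Q, R, T.
Then their neighbours: M, O, S.
Every vertex is now reached.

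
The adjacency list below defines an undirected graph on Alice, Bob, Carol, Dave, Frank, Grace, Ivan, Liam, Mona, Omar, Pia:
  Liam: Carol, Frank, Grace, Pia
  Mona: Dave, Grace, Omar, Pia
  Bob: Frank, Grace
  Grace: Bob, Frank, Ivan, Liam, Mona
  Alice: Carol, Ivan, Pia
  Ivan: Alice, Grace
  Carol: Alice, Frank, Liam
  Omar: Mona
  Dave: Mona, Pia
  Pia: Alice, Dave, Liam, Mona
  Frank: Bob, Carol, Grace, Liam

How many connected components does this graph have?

From Alice: component {Alice, Bob, Carol, Dave, Frank, Grace, Ivan, Liam, Mona, Omar, Pia}.
That's 1 component.

1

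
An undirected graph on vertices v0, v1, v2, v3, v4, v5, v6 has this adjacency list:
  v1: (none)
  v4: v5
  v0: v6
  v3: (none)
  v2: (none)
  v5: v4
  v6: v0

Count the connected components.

From v0: component {v0, v6}.
From v1: component {v1}.
From v2: component {v2}.
From v3: component {v3}.
From v4: component {v4, v5}.
That's 5 components.

5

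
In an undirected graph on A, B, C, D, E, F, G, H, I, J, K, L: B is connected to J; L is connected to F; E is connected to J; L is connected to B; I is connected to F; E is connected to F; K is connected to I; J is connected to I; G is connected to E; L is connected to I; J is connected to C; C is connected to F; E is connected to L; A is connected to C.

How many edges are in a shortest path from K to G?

4

Distance 0: K.
Distance 1: I.
Distance 2: F, J, L.
Distance 3: B, C, E.
Distance 4: A, G — contains G.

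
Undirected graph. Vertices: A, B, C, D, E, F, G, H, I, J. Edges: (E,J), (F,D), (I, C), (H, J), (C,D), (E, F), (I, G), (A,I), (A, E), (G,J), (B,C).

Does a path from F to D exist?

Yes

Explore from F.
Distance 1: reach D, E.
Found D.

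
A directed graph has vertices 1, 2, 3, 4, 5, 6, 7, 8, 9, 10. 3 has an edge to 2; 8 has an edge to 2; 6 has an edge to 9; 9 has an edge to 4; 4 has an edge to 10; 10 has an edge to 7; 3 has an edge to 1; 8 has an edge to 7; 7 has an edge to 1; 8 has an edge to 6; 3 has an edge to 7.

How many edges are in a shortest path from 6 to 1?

5

Distance 0: 6.
Distance 1: 9.
Distance 2: 4.
Distance 3: 10.
Distance 4: 7.
Distance 5: 1 — contains 1.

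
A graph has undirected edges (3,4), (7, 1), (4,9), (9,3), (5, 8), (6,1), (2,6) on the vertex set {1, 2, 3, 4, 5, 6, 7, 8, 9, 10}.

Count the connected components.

From 1: component {1, 2, 6, 7}.
From 3: component {3, 4, 9}.
From 5: component {5, 8}.
From 10: component {10}.
That's 4 components.

4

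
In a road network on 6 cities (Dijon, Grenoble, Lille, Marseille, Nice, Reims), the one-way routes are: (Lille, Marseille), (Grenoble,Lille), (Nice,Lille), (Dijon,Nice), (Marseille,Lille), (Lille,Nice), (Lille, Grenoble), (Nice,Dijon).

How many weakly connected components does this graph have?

From Dijon: component {Dijon, Grenoble, Lille, Marseille, Nice}.
From Reims: component {Reims}.
That's 2 components.

2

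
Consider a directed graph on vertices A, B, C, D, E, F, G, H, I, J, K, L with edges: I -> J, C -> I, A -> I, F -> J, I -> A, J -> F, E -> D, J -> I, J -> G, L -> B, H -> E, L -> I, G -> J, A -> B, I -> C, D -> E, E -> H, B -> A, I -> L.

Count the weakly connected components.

3

From A: component {A, B, C, F, G, I, J, L}.
From D: component {D, E, H}.
From K: component {K}.
That's 3 components.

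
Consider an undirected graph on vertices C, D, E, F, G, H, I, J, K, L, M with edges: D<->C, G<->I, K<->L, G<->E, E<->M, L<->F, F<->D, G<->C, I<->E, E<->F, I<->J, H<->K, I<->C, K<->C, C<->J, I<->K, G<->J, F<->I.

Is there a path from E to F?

Yes

Explore from E.
Distance 1: reach F, G, I, M.
Found F.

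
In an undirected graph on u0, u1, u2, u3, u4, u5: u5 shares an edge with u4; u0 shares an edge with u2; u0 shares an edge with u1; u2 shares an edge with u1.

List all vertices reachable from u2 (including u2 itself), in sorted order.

u0, u1, u2

Start at u2.
Its neighbours: u0, u1.
Nothing further is reachable.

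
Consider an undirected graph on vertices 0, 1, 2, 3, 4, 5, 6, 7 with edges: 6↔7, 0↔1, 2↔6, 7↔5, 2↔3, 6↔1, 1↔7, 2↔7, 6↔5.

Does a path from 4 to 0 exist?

No

4 has no edges, so nothing is reachable from it.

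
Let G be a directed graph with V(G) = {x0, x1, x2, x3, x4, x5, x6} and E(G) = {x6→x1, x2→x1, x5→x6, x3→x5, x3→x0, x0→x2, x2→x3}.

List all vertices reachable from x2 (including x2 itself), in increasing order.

x0, x1, x2, x3, x5, x6

Start at x2.
Its neighbours: x1, x3.
Then their neighbours: x0, x5.
Then next layer: x6.
Nothing further is reachable.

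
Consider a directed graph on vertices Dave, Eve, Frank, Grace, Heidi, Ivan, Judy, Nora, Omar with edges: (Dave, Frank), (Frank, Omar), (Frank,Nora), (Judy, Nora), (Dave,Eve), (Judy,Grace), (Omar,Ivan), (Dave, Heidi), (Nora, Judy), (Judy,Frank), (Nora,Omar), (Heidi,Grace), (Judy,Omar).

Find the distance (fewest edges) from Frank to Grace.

Distance 0: Frank.
Distance 1: Nora, Omar.
Distance 2: Ivan, Judy.
Distance 3: Grace — contains Grace.

3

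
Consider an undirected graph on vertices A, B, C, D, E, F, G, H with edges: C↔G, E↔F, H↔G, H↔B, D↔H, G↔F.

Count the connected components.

2

From A: component {A}.
From B: component {B, C, D, E, F, G, H}.
That's 2 components.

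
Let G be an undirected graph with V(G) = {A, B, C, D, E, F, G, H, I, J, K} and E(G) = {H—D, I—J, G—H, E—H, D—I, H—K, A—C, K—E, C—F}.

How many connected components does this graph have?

3

From A: component {A, C, F}.
From B: component {B}.
From D: component {D, E, G, H, I, J, K}.
That's 3 components.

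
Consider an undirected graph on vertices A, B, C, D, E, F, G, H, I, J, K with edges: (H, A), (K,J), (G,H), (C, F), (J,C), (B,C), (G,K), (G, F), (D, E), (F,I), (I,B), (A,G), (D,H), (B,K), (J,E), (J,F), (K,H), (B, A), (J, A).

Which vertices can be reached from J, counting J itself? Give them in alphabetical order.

A, B, C, D, E, F, G, H, I, J, K

Start at J.
Its neighbours: A, C, E, F, K.
Then their neighbours: B, D, G, H, I.
Every vertex is now reached.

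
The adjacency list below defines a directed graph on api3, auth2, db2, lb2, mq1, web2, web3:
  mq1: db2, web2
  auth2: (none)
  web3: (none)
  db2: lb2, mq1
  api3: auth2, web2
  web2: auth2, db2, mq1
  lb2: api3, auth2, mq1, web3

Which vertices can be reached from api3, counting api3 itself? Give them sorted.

Start at api3.
Its neighbours: auth2, web2.
Then their neighbours: db2, mq1.
Then next layer: lb2.
Then next layer: web3.
Every vertex is now reached.

api3, auth2, db2, lb2, mq1, web2, web3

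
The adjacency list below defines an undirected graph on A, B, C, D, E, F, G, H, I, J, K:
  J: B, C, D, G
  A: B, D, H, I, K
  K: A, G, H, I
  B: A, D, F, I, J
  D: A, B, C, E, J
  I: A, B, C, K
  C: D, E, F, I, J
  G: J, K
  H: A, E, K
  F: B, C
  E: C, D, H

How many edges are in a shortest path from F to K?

Distance 0: F.
Distance 1: B, C.
Distance 2: A, D, E, I, J.
Distance 3: G, H, K — contains K.

3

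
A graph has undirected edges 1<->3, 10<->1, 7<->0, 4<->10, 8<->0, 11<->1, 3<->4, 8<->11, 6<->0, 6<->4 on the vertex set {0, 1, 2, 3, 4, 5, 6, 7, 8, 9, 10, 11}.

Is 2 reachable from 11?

No

Explore from 11.
Distance 1: reach 1, 8.
Distance 2: reach 0, 3, 10.
Distance 3: reach 4, 6, 7.
The search is exhausted without reaching 2; it lies in a different component.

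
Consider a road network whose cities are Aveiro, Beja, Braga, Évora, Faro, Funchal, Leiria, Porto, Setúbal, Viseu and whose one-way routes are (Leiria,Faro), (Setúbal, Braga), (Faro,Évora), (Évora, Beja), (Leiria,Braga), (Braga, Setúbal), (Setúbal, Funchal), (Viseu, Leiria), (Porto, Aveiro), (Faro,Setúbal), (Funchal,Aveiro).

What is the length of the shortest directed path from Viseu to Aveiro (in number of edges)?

5

Distance 0: Viseu.
Distance 1: Leiria.
Distance 2: Braga, Faro.
Distance 3: Évora, Setúbal.
Distance 4: Beja, Funchal.
Distance 5: Aveiro — contains Aveiro.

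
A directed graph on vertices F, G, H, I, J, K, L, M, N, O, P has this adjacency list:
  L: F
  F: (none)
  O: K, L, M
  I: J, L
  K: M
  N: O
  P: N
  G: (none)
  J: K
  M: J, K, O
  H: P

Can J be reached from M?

Explore from M.
Distance 1: reach J, K, O.
Found J.

Yes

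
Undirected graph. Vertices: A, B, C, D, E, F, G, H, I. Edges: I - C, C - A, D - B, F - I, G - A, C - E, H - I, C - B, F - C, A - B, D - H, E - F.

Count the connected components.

1

From A: component {A, B, C, D, E, F, G, H, I}.
That's 1 component.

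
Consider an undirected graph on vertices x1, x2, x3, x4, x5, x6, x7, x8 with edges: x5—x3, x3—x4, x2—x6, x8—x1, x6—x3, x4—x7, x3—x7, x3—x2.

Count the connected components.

2

From x1: component {x1, x8}.
From x2: component {x2, x3, x4, x5, x6, x7}.
That's 2 components.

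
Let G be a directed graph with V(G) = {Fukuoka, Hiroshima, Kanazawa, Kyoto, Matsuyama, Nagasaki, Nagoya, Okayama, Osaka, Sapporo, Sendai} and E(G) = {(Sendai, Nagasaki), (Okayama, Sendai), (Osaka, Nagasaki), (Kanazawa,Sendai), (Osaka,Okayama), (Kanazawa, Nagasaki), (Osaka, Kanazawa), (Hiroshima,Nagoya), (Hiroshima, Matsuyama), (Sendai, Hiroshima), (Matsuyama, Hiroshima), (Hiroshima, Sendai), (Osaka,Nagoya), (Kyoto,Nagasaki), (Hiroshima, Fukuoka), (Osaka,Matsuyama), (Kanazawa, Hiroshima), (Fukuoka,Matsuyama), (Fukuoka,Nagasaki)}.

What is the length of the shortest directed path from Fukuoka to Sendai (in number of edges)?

Distance 0: Fukuoka.
Distance 1: Matsuyama, Nagasaki.
Distance 2: Hiroshima.
Distance 3: Nagoya, Sendai — contains Sendai.

3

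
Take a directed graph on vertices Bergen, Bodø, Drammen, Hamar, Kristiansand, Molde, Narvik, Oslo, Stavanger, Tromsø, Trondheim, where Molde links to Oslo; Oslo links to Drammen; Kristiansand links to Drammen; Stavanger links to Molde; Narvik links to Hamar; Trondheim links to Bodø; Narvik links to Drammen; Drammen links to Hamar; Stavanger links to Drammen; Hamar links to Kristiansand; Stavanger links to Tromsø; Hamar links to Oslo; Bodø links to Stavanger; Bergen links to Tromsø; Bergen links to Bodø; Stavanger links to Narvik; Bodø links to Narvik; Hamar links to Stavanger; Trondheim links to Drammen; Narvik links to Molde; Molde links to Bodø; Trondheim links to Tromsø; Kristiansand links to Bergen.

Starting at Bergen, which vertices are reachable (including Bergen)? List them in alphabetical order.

Bergen, Bodø, Drammen, Hamar, Kristiansand, Molde, Narvik, Oslo, Stavanger, Tromsø

Start at Bergen.
Its neighbours: Bodø, Tromsø.
Then their neighbours: Narvik, Stavanger.
Then next layer: Drammen, Hamar, Molde.
Then next layer: Kristiansand, Oslo.
Nothing further is reachable.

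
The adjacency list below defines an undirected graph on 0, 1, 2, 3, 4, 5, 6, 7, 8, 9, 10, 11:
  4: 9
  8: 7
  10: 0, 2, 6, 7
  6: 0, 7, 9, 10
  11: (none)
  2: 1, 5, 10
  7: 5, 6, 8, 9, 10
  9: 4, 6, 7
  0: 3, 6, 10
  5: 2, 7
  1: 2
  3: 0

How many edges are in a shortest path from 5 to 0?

3

Distance 0: 5.
Distance 1: 2, 7.
Distance 2: 1, 6, 8, 9, 10.
Distance 3: 0, 4 — contains 0.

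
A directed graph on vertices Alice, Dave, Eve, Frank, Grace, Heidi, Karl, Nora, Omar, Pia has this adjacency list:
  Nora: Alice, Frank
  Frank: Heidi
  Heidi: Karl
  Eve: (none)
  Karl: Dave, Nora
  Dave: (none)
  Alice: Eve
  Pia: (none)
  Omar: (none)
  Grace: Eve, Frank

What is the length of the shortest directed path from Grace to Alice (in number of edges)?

5

Distance 0: Grace.
Distance 1: Eve, Frank.
Distance 2: Heidi.
Distance 3: Karl.
Distance 4: Dave, Nora.
Distance 5: Alice — contains Alice.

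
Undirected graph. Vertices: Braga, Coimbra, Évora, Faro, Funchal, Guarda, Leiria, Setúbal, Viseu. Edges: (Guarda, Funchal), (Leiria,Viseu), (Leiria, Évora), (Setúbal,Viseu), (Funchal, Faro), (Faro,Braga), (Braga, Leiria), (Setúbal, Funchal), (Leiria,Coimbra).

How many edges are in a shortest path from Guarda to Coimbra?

5

Distance 0: Guarda.
Distance 1: Funchal.
Distance 2: Faro, Setúbal.
Distance 3: Braga, Viseu.
Distance 4: Leiria.
Distance 5: Coimbra, Évora — contains Coimbra.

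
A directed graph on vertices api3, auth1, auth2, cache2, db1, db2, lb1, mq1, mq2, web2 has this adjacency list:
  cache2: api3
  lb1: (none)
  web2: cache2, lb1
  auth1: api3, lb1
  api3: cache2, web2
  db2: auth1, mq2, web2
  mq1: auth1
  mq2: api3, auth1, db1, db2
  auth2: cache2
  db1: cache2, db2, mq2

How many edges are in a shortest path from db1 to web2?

2

Distance 0: db1.
Distance 1: cache2, db2, mq2.
Distance 2: api3, auth1, web2 — contains web2.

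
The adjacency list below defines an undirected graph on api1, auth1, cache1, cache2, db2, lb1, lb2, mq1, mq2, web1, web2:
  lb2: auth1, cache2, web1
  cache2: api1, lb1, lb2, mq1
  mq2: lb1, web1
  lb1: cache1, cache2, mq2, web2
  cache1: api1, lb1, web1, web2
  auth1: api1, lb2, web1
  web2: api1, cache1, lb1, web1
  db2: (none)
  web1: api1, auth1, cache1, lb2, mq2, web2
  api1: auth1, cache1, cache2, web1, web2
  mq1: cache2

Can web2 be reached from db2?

No

db2 has no edges, so nothing is reachable from it.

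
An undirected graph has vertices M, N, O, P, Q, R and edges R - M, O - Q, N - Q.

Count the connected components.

From M: component {M, R}.
From N: component {N, O, Q}.
From P: component {P}.
That's 3 components.

3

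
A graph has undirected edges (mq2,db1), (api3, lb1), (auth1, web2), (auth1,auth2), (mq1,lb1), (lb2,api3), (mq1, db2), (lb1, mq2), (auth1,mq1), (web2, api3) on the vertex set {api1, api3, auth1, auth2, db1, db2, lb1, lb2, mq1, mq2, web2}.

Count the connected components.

From api1: component {api1}.
From api3: component {api3, auth1, auth2, db1, db2, lb1, lb2, mq1, mq2, web2}.
That's 2 components.

2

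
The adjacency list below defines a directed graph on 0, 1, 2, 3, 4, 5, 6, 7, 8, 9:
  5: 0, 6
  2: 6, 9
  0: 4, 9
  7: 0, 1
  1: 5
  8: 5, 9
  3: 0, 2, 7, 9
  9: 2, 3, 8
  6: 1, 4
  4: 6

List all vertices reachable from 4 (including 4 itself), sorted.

0, 1, 2, 3, 4, 5, 6, 7, 8, 9

Start at 4.
Its neighbours: 6.
Then their neighbours: 1.
Then next layer: 5.
Then next layer: 0.
Then next layer: 9.
Then next layer: 2, 3, 8.
Then next layer: 7.
Every vertex is now reached.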